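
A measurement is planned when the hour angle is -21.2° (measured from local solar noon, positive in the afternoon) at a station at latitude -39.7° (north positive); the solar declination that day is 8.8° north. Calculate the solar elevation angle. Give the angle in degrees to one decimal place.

With φ = -39.7°, δ = 8.8°, H = -21.20°: sin φ sin δ = -0.0977, cos φ cos δ cos H = 0.7089, so cos θ_z = 0.6112.
θ_z = arccos(0.6112) = 52.32°, so the elevation is 90° − 52.32° = 37.68°.

37.7°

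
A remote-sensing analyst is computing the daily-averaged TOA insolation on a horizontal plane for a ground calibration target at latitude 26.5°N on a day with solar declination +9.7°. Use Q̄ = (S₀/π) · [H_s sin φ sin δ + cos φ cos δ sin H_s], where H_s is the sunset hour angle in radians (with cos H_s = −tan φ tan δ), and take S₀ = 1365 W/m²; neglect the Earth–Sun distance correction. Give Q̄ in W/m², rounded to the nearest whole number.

−tan φ tan δ = −(0.4986)(0.1709) = -0.0852; H_s = arccos(-0.0852) = 94.89°. In radians, H_s = 1.6561.
H_s sin φ sin δ = 1.6561 × 0.4462 × 0.1685 = 0.1245.
cos φ cos δ sin H_s = 0.8949 × 0.9857 × 0.9964 = 0.8789.
Q̄ = (1365/π) × (0.1245 + 0.8789) = 434.49 × 1.0034 = 435.97 W/m².

436 W/m²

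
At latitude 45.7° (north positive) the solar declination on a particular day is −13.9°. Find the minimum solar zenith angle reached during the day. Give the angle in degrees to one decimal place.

At local solar noon the hour angle is zero, so the zenith angle is |φ − δ| = |45.7° − (-13.9°)| = 59.6°.

59.6°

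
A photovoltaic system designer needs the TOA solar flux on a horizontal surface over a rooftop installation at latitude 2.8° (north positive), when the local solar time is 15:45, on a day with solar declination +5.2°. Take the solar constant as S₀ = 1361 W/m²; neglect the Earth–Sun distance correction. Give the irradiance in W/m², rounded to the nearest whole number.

758 W/m²

Hour angle H = 15° × (15.75 − 12) = 56.25°.
cos θ_z = sin(2.8°) sin(5.2°) + cos(2.8°) cos(5.2°) cos(56.25°) = 0.0044 + 0.5526 = 0.5570.
Top-of-atmosphere irradiance = S₀ cos θ_z = 1361 × 0.5570 = 758.08 W/m².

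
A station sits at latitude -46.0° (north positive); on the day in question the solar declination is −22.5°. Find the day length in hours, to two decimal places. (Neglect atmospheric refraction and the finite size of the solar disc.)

−tan φ tan δ = −(-1.0355)(-0.4142) = -0.4289; H_s = arccos(-0.4289) = 115.40°.
Day length = 2 H_s / 15° h⁻¹ = 230.80° / 15 = 15.387 h.

15.39 hours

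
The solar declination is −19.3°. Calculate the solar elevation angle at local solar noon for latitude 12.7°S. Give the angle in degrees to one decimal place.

83.4°

At local solar noon the hour angle is zero, so the elevation is 90° − |φ − δ| = 90° − |-12.7° − (-19.3°)| = 90° − 6.6° = 83.4°.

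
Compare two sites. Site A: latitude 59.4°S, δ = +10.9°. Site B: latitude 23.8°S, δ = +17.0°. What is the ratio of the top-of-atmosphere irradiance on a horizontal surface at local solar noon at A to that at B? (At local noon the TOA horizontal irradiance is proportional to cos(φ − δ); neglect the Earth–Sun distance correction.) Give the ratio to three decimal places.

A: cos θ_z = cos(-59.4° − (10.9°)) = 0.3371.
B: cos θ_z = cos(-23.8° − (17.0°)) = 0.7570.
Ratio A/B = 0.3371 / 0.7570 = 0.4453.

0.445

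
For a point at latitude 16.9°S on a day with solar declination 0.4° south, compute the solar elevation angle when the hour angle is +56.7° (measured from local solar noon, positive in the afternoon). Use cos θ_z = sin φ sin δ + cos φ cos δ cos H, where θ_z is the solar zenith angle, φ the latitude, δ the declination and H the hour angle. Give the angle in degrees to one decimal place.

31.8°

cos θ_z = sin(-16.9°) sin(-0.4°) + cos(-16.9°) cos(-0.4°) cos(56.70°) = 0.0020 + 0.5253 = 0.5273.
θ_z = arccos(0.5273) = 58.18°, so the elevation is 90° − 58.18° = 31.82°.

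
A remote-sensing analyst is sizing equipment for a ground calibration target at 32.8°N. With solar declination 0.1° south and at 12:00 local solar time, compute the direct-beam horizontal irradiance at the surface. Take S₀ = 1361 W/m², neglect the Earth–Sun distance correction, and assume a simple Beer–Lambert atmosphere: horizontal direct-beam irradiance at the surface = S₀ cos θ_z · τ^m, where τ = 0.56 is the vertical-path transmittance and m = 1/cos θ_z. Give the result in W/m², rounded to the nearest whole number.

573 W/m²

Hour angle H = 15° × (12 − 12) = 0.00°.
cos θ_z = sin φ sin δ + cos φ cos δ cos H = (0.5417)(-0.0017) + (0.8406)(1.0000)(1.0000) = 0.8397.
Air mass m = 1/cos θ_z = 1/0.8397 = 1.191; τ^m = 0.56^1.191 = 0.5013.
Surface direct beam = 1361 × 0.8397 × 0.5013 = 572.90 W/m².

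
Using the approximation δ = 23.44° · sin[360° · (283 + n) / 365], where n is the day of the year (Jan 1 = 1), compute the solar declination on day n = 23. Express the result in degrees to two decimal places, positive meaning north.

360 × (283 + 23) / 365 = 301.808°; sin(301.808°) = -0.8498.
δ = 23.44 × -0.8498 = -19.919° ≈ -19.92°.

-19.92°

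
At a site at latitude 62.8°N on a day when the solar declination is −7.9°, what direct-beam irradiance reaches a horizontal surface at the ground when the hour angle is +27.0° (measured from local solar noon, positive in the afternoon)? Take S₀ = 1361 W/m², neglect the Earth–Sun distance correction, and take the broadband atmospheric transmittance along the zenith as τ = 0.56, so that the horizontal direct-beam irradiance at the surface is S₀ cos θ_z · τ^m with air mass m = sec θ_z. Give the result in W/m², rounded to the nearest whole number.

49 W/m²

cos θ_z = sin(62.8°) sin(-7.9°) + cos(62.8°) cos(-7.9°) cos(27.00°) = -0.1222 + 0.4034 = 0.2812.
Air mass m = 1/cos θ_z = 1/0.2812 = 3.556; τ^m = 0.56^3.556 = 0.1272.
Surface direct beam = 1361 × 0.2812 × 0.1272 = 48.68 W/m².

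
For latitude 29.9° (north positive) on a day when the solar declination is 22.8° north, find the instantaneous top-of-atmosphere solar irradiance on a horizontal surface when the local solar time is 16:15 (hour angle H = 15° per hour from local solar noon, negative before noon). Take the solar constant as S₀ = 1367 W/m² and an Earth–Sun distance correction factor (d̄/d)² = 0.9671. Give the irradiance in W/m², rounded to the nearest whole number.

723 W/m²

Hour angle H = 15° × (16.25 − 12) = 63.75°.
cos θ_z = sin φ sin δ + cos φ cos δ cos H = (0.4985)(0.3875) + (0.8669)(0.9219)(0.4423) = 0.5467.
Top-of-atmosphere irradiance = S₀ (d̄/d)² cos θ_z = 1367 × 0.9671 × 0.5467 = 722.75 W/m².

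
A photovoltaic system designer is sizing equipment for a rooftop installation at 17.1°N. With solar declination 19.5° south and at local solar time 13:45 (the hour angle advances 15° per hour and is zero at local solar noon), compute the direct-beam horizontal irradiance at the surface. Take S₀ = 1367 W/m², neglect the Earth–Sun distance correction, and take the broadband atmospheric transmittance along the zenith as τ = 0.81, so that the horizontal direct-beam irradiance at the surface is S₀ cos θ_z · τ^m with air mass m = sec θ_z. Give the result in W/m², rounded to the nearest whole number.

721 W/m²

Hour angle H = 15° × (13.75 − 12) = 26.25°.
With φ = 17.1°, δ = -19.5°, H = 26.25°: sin φ sin δ = -0.0982, cos φ cos δ cos H = 0.8081, so cos θ_z = 0.7099.
Air mass m = 1/cos θ_z = 1/0.7099 = 1.409; τ^m = 0.81^1.409 = 0.7431.
Surface direct beam = 1367 × 0.7099 × 0.7431 = 721.13 W/m².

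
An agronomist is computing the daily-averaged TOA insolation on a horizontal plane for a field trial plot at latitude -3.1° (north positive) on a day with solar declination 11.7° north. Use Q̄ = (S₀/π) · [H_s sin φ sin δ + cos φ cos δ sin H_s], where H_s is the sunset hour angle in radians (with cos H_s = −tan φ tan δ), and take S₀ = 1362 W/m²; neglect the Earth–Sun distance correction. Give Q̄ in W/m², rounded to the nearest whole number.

416 W/m²

The sunset hour angle satisfies cos H_s = −tan φ tan δ = 0.0112, giving H_s = 89.36°. In radians, H_s = 1.5596.
H_s sin φ sin δ = 1.5596 × -0.0541 × 0.2028 = -0.0171.
cos φ cos δ sin H_s = 0.9985 × 0.9792 × 0.9999 = 0.9776.
Q̄ = (1362/π) × (-0.0171 + 0.9776) = 433.54 × 0.9605 = 416.42 W/m².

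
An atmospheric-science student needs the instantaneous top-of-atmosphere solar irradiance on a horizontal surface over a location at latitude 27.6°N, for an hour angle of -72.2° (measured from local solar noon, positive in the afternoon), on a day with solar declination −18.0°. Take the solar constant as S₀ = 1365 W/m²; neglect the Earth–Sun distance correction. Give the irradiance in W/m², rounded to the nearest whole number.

cos θ_z = sin(27.6°) sin(-18.0°) + cos(27.6°) cos(-18.0°) cos(-72.20°) = -0.1432 + 0.2576 = 0.1144.
Top-of-atmosphere irradiance = S₀ cos θ_z = 1365 × 0.1144 = 156.16 W/m².

156 W/m²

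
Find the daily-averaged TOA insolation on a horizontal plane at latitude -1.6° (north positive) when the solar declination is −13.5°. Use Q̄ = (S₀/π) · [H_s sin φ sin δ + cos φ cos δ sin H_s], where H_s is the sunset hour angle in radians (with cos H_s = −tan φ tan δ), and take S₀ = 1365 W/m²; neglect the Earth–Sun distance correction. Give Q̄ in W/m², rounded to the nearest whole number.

427 W/m²

cos H_s = −tan(-1.6°) · tan(-13.5°) = -0.0067, so H_s = arccos(-0.0067) = 90.38°. In radians, H_s = 1.5774.
H_s sin φ sin δ = 1.5774 × -0.0279 × -0.2334 = 0.0103.
cos φ cos δ sin H_s = 0.9996 × 0.9724 × 1.0000 = 0.9720.
Q̄ = (1365/π) × (0.0103 + 0.9720) = 434.49 × 0.9823 = 426.80 W/m².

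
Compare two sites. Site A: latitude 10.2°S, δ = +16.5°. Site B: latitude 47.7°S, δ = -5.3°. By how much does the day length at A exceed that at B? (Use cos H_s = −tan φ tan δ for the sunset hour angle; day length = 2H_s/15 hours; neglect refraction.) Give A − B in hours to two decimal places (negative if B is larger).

-1.19 h

A: H_s = arccos(−tan -10.2° · tan 16.5°) = 86.94°, so 2H_s/15 = 11.5920 h.
B: H_s = arccos(−tan -47.7° · tan -5.3°) = 95.85°, so 2H_s/15 = 12.7800 h.
A − B = 11.5920 − 12.7800 = -1.1880 h.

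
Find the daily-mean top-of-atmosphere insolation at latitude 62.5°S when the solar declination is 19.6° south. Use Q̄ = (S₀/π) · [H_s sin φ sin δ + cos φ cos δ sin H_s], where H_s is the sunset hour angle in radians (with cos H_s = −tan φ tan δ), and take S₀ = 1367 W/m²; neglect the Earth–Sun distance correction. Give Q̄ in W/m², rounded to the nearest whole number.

cos H_s = −tan(-62.5°) · tan(-19.6°) = -0.6840, so H_s = arccos(-0.6840) = 133.16°. In radians, H_s = 2.3241.
H_s sin φ sin δ = 2.3241 × -0.8870 × -0.3355 = 0.6916.
cos φ cos δ sin H_s = 0.4617 × 0.9421 × 0.7294 = 0.3173.
Q̄ = (1367/π) × (0.6916 + 0.3173) = 435.13 × 1.0089 = 439.00 W/m².

439 W/m²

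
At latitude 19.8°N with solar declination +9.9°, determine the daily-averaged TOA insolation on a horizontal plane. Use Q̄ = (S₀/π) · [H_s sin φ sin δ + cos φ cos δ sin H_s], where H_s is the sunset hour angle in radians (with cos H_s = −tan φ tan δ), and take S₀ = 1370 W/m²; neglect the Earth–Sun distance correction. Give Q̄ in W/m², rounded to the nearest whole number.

The sunset hour angle satisfies cos H_s = −tan φ tan δ = -0.0628, giving H_s = 93.60°. In radians, H_s = 1.6336.
H_s sin φ sin δ = 1.6336 × 0.3387 × 0.1719 = 0.0951.
cos φ cos δ sin H_s = 0.9409 × 0.9851 × 0.9980 = 0.9250.
Q̄ = (1370/π) × (0.0951 + 0.9250) = 436.08 × 1.0201 = 444.85 W/m².

445 W/m²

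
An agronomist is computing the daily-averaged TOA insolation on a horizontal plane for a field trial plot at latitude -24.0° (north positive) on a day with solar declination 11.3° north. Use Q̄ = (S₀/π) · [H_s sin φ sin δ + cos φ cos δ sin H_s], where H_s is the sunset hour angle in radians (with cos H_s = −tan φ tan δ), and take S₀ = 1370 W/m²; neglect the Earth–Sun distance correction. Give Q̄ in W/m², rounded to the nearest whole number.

The sunset hour angle satisfies cos H_s = −tan φ tan δ = 0.0890, giving H_s = 84.89°. In radians, H_s = 1.4816.
H_s sin φ sin δ = 1.4816 × -0.4067 × 0.1959 = -0.1180.
cos φ cos δ sin H_s = 0.9135 × 0.9806 × 0.9960 = 0.8922.
Q̄ = (1370/π) × (-0.1180 + 0.8922) = 436.08 × 0.7742 = 337.61 W/m².

338 W/m²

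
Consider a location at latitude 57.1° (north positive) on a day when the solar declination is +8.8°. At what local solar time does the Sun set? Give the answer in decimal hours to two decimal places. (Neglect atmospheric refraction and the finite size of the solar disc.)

18.92 h

The sunset hour angle satisfies cos H_s = −tan φ tan δ = -0.2393, giving H_s = 103.85°.
Sunset is at 12 + H_s/15 = 12 + 6.923 = 18.923 h local solar time.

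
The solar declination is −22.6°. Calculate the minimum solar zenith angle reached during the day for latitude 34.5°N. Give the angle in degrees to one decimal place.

At local solar noon the hour angle is zero, so the zenith angle is |φ − δ| = |34.5° − (-22.6°)| = 57.1°.

57.1°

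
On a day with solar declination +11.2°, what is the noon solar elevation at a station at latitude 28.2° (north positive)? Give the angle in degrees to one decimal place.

73.0°

At local solar noon the hour angle is zero, so the elevation is 90° − |φ − δ| = 90° − |28.2° − (11.2°)| = 90° − 17.0° = 73.0°.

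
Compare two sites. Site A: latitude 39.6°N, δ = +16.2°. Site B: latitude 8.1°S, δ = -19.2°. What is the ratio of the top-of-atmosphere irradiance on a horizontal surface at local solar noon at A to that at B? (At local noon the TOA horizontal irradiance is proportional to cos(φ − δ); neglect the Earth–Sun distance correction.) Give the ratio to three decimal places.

A: cos θ_z = cos(39.6° − (16.2°)) = 0.9178.
B: cos θ_z = cos(-8.1° − (-19.2°)) = 0.9813.
Ratio A/B = 0.9178 / 0.9813 = 0.9353.

0.935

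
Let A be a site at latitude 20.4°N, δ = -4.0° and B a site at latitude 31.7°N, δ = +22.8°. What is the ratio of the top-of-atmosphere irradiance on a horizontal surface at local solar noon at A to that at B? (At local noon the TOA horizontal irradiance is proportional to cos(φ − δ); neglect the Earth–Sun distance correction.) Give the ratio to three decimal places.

A: cos θ_z = cos(20.4° − (-4.0°)) = 0.9107.
B: cos θ_z = cos(31.7° − (22.8°)) = 0.9880.
Ratio A/B = 0.9107 / 0.9880 = 0.9218.

0.922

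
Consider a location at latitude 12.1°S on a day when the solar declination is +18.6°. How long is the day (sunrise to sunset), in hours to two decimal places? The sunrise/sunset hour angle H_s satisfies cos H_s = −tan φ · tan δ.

The sunset hour angle satisfies cos H_s = −tan φ tan δ = 0.0721, giving H_s = 85.87°.
Day length = 2 H_s / 15° h⁻¹ = 171.74° / 15 = 11.449 h.

11.45 hours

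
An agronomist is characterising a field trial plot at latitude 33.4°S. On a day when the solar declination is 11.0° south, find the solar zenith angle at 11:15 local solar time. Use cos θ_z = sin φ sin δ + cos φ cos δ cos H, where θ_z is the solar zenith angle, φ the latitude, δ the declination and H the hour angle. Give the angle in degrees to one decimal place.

Hour angle H = 15° × (11.25 − 12) = -11.25°.
cos θ_z = sin φ sin δ + cos φ cos δ cos H = (-0.5505)(-0.1908) + (0.8348)(0.9816)(0.9808) = 0.9087.
θ_z = arccos(0.9087) = 24.67°.

24.7°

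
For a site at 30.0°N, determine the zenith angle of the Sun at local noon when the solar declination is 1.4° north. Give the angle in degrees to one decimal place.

At local solar noon the hour angle is zero, so the zenith angle is |φ − δ| = |30.0° − (1.4°)| = 28.6°.

28.6°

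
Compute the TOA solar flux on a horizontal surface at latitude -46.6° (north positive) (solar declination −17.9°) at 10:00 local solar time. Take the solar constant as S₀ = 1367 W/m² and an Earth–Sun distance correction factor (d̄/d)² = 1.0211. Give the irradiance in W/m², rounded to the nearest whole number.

1102 W/m²

Hour angle H = 15° × (10 − 12) = -30.00°.
cos θ_z = sin(-46.6°) sin(-17.9°) + cos(-46.6°) cos(-17.9°) cos(-30.00°) = 0.2233 + 0.5662 = 0.7895.
Top-of-atmosphere irradiance = S₀ (d̄/d)² cos θ_z = 1367 × 1.0211 × 0.7895 = 1102.02 W/m².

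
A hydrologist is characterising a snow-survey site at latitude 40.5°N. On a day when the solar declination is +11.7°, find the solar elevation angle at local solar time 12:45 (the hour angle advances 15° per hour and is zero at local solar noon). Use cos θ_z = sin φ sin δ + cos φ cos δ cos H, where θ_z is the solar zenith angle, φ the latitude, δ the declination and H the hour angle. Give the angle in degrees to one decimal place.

Hour angle H = 15° × (12.75 − 12) = 11.25°.
With φ = 40.5°, δ = 11.7°, H = 11.25°: sin φ sin δ = 0.1317, cos φ cos δ cos H = 0.7303, so cos θ_z = 0.8620.
θ_z = arccos(0.8620) = 30.46°, so the elevation is 90° − 30.46° = 59.54°.

59.5°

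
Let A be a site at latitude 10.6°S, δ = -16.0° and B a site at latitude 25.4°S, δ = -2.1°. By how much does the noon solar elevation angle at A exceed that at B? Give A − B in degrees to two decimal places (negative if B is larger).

+17.90°

A: 90° − |-10.6 − (-16.0)| = 84.60°.
B: 90° − |-25.4 − (-2.1)| = 66.70°.
A − B = 84.60 − 66.70 = 17.90°.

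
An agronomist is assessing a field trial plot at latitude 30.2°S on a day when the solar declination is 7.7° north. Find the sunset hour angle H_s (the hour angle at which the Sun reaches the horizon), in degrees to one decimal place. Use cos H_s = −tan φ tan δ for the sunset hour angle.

85.5°

cos H_s = −tan(-30.2°) · tan(7.7°) = 0.0787, so H_s = arccos(0.0787) = 85.49°.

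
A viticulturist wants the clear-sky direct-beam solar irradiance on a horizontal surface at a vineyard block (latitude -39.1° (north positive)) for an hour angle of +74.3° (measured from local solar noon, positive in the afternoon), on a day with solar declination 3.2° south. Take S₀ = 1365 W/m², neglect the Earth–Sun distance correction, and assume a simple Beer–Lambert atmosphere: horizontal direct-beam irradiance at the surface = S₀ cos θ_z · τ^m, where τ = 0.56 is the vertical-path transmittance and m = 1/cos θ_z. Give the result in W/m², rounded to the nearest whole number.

With φ = -39.1°, δ = -3.2°, H = 74.30°: sin φ sin δ = 0.0352, cos φ cos δ cos H = 0.2097, so cos θ_z = 0.2449.
Air mass m = 1/cos θ_z = 1/0.2449 = 4.083; τ^m = 0.56^4.083 = 0.0937.
Surface direct beam = 1365 × 0.2449 × 0.0937 = 31.32 W/m².

31 W/m²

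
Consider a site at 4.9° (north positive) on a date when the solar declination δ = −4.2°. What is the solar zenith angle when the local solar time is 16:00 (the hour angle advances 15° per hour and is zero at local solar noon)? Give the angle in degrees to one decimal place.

60.6°

Hour angle H = 15° × (16 − 12) = 60.00°.
cos θ_z = sin φ sin δ + cos φ cos δ cos H = (0.0854)(-0.0732) + (0.9963)(0.9973)(0.5000) = 0.4906.
θ_z = arccos(0.4906) = 60.62°.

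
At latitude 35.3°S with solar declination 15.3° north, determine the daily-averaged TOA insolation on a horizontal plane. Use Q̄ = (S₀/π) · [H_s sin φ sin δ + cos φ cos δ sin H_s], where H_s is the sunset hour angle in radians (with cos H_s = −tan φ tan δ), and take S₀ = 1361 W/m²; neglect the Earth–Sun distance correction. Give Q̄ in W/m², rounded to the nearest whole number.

The sunset hour angle satisfies cos H_s = −tan φ tan δ = 0.1937, giving H_s = 78.83°. In radians, H_s = 1.3758.
H_s sin φ sin δ = 1.3758 × -0.5779 × 0.2639 = -0.2098.
cos φ cos δ sin H_s = 0.8161 × 0.9646 × 0.9810 = 0.7723.
Q̄ = (1361/π) × (-0.2098 + 0.7723) = 433.22 × 0.5625 = 243.69 W/m².

244 W/m²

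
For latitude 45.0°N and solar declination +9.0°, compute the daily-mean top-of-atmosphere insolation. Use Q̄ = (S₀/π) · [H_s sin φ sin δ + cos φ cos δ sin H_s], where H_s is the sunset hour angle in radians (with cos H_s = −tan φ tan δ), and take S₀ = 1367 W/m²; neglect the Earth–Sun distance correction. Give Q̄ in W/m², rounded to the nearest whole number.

−tan φ tan δ = −(1.0000)(0.1584) = -0.1584; H_s = arccos(-0.1584) = 99.11°. In radians, H_s = 1.7298.
H_s sin φ sin δ = 1.7298 × 0.7071 × 0.1564 = 0.1913.
cos φ cos δ sin H_s = 0.7071 × 0.9877 × 0.9874 = 0.6896.
Q̄ = (1367/π) × (0.1913 + 0.6896) = 435.13 × 0.8809 = 383.31 W/m².

383 W/m²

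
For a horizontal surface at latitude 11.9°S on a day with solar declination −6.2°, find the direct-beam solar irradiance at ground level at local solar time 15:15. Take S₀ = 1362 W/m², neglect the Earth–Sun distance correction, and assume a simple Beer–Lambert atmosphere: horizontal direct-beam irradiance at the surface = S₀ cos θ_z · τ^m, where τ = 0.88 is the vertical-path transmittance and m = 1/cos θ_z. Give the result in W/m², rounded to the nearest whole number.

Hour angle H = 15° × (15.25 − 12) = 48.75°.
cos θ_z = sin φ sin δ + cos φ cos δ cos H = (-0.2062)(-0.1080) + (0.9785)(0.9942)(0.6593) = 0.6637.
Air mass m = 1/cos θ_z = 1/0.6637 = 1.507; τ^m = 0.88^1.507 = 0.8248.
Surface direct beam = 1362 × 0.6637 × 0.8248 = 745.59 W/m².

746 W/m²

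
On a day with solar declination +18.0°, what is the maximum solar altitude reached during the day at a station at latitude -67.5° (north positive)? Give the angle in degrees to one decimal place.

4.5°

At local solar noon the hour angle is zero, so the elevation is 90° − |φ − δ| = 90° − |-67.5° − (18.0°)| = 90° − 85.5° = 4.5°.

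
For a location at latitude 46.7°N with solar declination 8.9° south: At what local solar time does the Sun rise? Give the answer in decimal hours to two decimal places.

6.64 h

−tan φ tan δ = −(1.0612)(-0.1566) = 0.1662; H_s = arccos(0.1662) = 80.43°.
Sunrise is at 12 − H_s/15 = 12 − 5.362 = 6.638 h local solar time.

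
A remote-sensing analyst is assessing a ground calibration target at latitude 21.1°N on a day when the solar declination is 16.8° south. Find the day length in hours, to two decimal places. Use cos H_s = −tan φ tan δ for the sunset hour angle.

11.11 hours

−tan φ tan δ = −(0.3859)(-0.3019) = 0.1165; H_s = arccos(0.1165) = 83.31°.
Day length = 2 H_s / 15° h⁻¹ = 166.62° / 15 = 11.108 h.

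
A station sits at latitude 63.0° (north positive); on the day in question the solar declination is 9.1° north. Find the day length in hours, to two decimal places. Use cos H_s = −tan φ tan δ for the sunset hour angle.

14.44 hours

The sunset hour angle satisfies cos H_s = −tan φ tan δ = -0.3144, giving H_s = 108.32°.
Day length = 2 H_s / 15° h⁻¹ = 216.64° / 15 = 14.443 h.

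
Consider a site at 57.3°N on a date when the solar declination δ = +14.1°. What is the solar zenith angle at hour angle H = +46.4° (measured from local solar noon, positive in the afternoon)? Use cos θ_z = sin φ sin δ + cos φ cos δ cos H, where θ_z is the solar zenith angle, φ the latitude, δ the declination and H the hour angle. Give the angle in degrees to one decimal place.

55.5°

cos θ_z = sin φ sin δ + cos φ cos δ cos H = (0.8415)(0.2436) + (0.5402)(0.9699)(0.6896) = 0.5663.
θ_z = arccos(0.5663) = 55.51°.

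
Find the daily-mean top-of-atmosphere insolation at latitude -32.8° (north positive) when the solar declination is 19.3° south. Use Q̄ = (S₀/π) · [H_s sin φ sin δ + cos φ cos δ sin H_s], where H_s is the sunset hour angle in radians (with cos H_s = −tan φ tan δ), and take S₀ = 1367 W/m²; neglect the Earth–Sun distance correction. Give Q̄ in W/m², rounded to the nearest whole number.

476 W/m²

−tan φ tan δ = −(-0.6445)(-0.3502) = -0.2257; H_s = arccos(-0.2257) = 103.04°. In radians, H_s = 1.7984.
H_s sin φ sin δ = 1.7984 × -0.5417 × -0.3305 = 0.3220.
cos φ cos δ sin H_s = 0.8406 × 0.9438 × 0.9742 = 0.7729.
Q̄ = (1367/π) × (0.3220 + 0.7729) = 435.13 × 1.0949 = 476.42 W/m².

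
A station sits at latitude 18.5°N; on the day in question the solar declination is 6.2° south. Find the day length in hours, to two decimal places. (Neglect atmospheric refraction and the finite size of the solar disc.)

11.72 hours

−tan φ tan δ = −(0.3346)(-0.1086) = 0.0363; H_s = arccos(0.0363) = 87.92°.
Day length = 2 H_s / 15° h⁻¹ = 175.84° / 15 = 11.723 h.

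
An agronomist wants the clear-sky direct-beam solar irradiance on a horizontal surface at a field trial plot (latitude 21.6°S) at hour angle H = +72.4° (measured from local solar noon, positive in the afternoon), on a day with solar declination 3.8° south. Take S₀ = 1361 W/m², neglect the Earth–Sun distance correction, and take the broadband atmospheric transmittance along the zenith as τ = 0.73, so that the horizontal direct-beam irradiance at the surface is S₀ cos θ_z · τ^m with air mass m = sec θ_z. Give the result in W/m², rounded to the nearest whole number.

With φ = -21.6°, δ = -3.8°, H = 72.40°: sin φ sin δ = 0.0244, cos φ cos δ cos H = 0.2805, so cos θ_z = 0.3049.
Air mass m = 1/cos θ_z = 1/0.3049 = 3.280; τ^m = 0.73^3.280 = 0.3562.
Surface direct beam = 1361 × 0.3049 × 0.3562 = 147.81 W/m².

148 W/m²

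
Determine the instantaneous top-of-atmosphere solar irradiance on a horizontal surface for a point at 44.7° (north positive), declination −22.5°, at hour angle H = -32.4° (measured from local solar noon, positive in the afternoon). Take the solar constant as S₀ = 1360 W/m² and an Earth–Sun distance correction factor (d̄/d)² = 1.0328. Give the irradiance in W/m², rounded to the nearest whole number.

401 W/m²

cos θ_z = sin(44.7°) sin(-22.5°) + cos(44.7°) cos(-22.5°) cos(-32.40°) = -0.2692 + 0.5545 = 0.2853.
Top-of-atmosphere irradiance = S₀ (d̄/d)² cos θ_z = 1360 × 1.0328 × 0.2853 = 400.73 W/m².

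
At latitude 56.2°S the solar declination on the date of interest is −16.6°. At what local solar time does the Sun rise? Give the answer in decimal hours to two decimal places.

cos H_s = −tan(-56.2°) · tan(-16.6°) = -0.4453, so H_s = arccos(-0.4453) = 116.44°.
Sunrise is at 12 − H_s/15 = 12 − 7.763 = 4.237 h local solar time.

4.24 h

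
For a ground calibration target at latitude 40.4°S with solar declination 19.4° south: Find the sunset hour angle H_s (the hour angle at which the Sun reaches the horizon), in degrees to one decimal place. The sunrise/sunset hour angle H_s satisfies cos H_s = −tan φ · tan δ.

107.4°

The sunset hour angle satisfies cos H_s = −tan φ tan δ = -0.2997, giving H_s = 107.44°.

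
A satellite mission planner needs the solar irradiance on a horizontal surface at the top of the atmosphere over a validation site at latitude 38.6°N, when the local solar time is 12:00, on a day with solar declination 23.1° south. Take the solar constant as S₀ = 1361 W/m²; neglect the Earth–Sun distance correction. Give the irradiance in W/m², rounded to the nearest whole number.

Hour angle H = 15° × (12 − 12) = 0.00°.
With φ = 38.6°, δ = -23.1°, H = 0.00°: sin φ sin δ = -0.2448, cos φ cos δ cos H = 0.7189, so cos θ_z = 0.4741.
Top-of-atmosphere irradiance = S₀ cos θ_z = 1361 × 0.4741 = 645.25 W/m².

645 W/m²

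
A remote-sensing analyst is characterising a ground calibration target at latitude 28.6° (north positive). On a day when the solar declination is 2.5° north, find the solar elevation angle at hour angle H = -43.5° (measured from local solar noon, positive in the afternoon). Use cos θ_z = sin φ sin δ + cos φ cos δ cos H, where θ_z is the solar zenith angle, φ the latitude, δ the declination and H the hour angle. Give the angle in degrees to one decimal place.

With φ = 28.6°, δ = 2.5°, H = -43.50°: sin φ sin δ = 0.0209, cos φ cos δ cos H = 0.6363, so cos θ_z = 0.6572.
θ_z = arccos(0.6572) = 48.91°, so the elevation is 90° − 48.91° = 41.09°.

41.1°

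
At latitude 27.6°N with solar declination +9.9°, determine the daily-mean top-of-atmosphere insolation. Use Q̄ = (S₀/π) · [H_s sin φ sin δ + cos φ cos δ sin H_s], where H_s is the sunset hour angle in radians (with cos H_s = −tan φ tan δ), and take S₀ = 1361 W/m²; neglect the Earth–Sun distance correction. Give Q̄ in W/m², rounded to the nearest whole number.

cos H_s = −tan(27.6°) · tan(9.9°) = -0.0912, so H_s = arccos(-0.0912) = 95.23°. In radians, H_s = 1.6621.
H_s sin φ sin δ = 1.6621 × 0.4633 × 0.1719 = 0.1324.
cos φ cos δ sin H_s = 0.8862 × 0.9851 × 0.9958 = 0.8693.
Q̄ = (1361/π) × (0.1324 + 0.8693) = 433.22 × 1.0017 = 433.96 W/m².

434 W/m²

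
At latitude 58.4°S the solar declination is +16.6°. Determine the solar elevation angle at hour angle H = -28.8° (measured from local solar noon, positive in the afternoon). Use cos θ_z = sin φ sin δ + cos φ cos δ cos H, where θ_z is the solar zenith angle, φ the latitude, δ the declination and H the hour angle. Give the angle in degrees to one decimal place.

cos θ_z = sin φ sin δ + cos φ cos δ cos H = (-0.8517)(0.2857) + (0.5240)(0.9583)(0.8763) = 0.1967.
θ_z = arccos(0.1967) = 78.66°, so the elevation is 90° − 78.66° = 11.34°.

11.3°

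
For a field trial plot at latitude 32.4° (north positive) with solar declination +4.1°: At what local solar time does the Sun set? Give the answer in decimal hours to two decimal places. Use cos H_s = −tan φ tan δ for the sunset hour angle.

cos H_s = −tan(32.4°) · tan(4.1°) = -0.0455, so H_s = arccos(-0.0455) = 92.61°.
Sunset is at 12 + H_s/15 = 12 + 6.174 = 18.174 h local solar time.

18.17 h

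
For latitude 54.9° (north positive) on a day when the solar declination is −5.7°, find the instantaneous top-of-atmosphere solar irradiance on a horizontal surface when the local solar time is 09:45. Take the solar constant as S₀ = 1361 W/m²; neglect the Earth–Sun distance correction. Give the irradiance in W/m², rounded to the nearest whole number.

537 W/m²

Hour angle H = 15° × (9.75 − 12) = -33.75°.
cos θ_z = sin(54.9°) sin(-5.7°) + cos(54.9°) cos(-5.7°) cos(-33.75°) = -0.0813 + 0.4757 = 0.3944.
Top-of-atmosphere irradiance = S₀ cos θ_z = 1361 × 0.3944 = 536.78 W/m².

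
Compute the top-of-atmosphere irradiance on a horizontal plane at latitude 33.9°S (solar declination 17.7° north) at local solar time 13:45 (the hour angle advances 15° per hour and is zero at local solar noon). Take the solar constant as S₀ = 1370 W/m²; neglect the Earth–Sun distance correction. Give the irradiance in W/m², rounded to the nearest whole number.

Hour angle H = 15° × (13.75 − 12) = 26.25°.
With φ = -33.9°, δ = 17.7°, H = 26.25°: sin φ sin δ = -0.1696, cos φ cos δ cos H = 0.7092, so cos θ_z = 0.5396.
Top-of-atmosphere irradiance = S₀ cos θ_z = 1370 × 0.5396 = 739.25 W/m².

739 W/m²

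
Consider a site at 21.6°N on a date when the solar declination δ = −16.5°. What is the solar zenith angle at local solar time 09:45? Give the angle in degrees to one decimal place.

50.5°

Hour angle H = 15° × (9.75 − 12) = -33.75°.
cos θ_z = sin(21.6°) sin(-16.5°) + cos(21.6°) cos(-16.5°) cos(-33.75°) = -0.1046 + 0.7412 = 0.6366.
θ_z = arccos(0.6366) = 50.46°.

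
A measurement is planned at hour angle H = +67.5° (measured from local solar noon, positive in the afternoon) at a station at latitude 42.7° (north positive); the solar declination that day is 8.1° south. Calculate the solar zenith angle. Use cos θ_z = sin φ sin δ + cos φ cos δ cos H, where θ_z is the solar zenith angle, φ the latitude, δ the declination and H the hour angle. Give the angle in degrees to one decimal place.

cos θ_z = sin(42.7°) sin(-8.1°) + cos(42.7°) cos(-8.1°) cos(67.50°) = -0.0956 + 0.2784 = 0.1828.
θ_z = arccos(0.1828) = 79.47°.

79.5°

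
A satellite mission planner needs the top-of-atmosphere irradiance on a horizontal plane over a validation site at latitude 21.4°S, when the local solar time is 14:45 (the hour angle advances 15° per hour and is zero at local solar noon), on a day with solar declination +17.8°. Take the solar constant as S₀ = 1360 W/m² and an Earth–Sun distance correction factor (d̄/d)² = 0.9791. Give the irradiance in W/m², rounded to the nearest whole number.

739 W/m²

Hour angle H = 15° × (14.75 − 12) = 41.25°.
cos θ_z = sin(-21.4°) sin(17.8°) + cos(-21.4°) cos(17.8°) cos(41.25°) = -0.1115 + 0.6665 = 0.5550.
Top-of-atmosphere irradiance = S₀ (d̄/d)² cos θ_z = 1360 × 0.9791 × 0.5550 = 739.02 W/m².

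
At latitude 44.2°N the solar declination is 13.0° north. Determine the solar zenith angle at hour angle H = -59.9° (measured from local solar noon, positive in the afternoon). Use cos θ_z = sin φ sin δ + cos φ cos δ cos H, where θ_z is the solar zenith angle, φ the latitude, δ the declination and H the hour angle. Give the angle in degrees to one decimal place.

cos θ_z = sin(44.2°) sin(13.0°) + cos(44.2°) cos(13.0°) cos(-59.90°) = 0.1568 + 0.3503 = 0.5071.
θ_z = arccos(0.5071) = 59.53°.

59.5°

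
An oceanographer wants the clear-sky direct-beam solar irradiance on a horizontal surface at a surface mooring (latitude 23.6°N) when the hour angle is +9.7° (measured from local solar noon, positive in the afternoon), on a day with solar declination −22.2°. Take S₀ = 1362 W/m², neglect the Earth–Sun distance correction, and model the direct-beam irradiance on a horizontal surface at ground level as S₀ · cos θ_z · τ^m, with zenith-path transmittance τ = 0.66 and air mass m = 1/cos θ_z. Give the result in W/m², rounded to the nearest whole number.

509 W/m²

With φ = 23.6°, δ = -22.2°, H = 9.70°: sin φ sin δ = -0.1513, cos φ cos δ cos H = 0.8363, so cos θ_z = 0.6850.
Air mass m = 1/cos θ_z = 1/0.6850 = 1.460; τ^m = 0.66^1.460 = 0.5452.
Surface direct beam = 1362 × 0.6850 × 0.5452 = 508.66 W/m².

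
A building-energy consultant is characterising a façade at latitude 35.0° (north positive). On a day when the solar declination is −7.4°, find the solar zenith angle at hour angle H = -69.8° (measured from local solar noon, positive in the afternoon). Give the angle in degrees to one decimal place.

78.1°

cos θ_z = sin φ sin δ + cos φ cos δ cos H = (0.5736)(-0.1288) + (0.8192)(0.9917)(0.3453) = 0.2066.
θ_z = arccos(0.2066) = 78.08°.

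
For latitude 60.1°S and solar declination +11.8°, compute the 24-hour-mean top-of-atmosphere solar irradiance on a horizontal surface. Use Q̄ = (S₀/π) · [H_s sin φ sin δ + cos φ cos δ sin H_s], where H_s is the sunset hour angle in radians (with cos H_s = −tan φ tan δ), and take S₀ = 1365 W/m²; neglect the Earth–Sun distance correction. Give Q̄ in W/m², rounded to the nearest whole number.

−tan φ tan δ = −(-1.7391)(0.2089) = 0.3633; H_s = arccos(0.3633) = 68.70°. In radians, H_s = 1.1990.
H_s sin φ sin δ = 1.1990 × -0.8669 × 0.2045 = -0.2126.
cos φ cos δ sin H_s = 0.4985 × 0.9789 × 0.9317 = 0.4547.
Q̄ = (1365/π) × (-0.2126 + 0.4547) = 434.49 × 0.2421 = 105.19 W/m².

105 W/m²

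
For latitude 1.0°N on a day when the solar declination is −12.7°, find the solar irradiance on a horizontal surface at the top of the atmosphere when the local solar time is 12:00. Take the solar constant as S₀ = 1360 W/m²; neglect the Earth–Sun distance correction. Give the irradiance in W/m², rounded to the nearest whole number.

Hour angle H = 15° × (12 − 12) = 0.00°.
cos θ_z = sin(1.0°) sin(-12.7°) + cos(1.0°) cos(-12.7°) cos(0.00°) = -0.0038 + 0.9754 = 0.9716.
Top-of-atmosphere irradiance = S₀ cos θ_z = 1360 × 0.9716 = 1321.38 W/m².

1321 W/m²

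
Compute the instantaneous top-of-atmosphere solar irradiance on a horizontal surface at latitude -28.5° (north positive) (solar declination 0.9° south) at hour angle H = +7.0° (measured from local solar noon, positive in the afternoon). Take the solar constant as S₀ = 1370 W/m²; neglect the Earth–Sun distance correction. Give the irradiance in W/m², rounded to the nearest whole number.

With φ = -28.5°, δ = -0.9°, H = 7.00°: sin φ sin δ = 0.0075, cos φ cos δ cos H = 0.8722, so cos θ_z = 0.8797.
Top-of-atmosphere irradiance = S₀ cos θ_z = 1370 × 0.8797 = 1205.19 W/m².

1205 W/m²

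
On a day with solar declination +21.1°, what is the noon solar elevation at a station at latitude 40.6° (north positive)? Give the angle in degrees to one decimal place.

70.5°

At local solar noon the hour angle is zero, so the elevation is 90° − |φ − δ| = 90° − |40.6° − (21.1°)| = 90° − 19.5° = 70.5°.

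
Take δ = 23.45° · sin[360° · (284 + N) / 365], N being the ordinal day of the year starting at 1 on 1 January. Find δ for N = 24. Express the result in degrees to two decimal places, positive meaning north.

360 × (284 + 24) / 365 = 303.781°; sin(303.781°) = -0.8312.
δ = 23.45 × -0.8312 = -19.492° ≈ -19.49°.

-19.49°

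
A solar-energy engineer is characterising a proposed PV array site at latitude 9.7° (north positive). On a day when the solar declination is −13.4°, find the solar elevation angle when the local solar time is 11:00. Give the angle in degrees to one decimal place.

Hour angle H = 15° × (11 − 12) = -15.00°.
cos θ_z = sin(9.7°) sin(-13.4°) + cos(9.7°) cos(-13.4°) cos(-15.00°) = -0.0390 + 0.9262 = 0.8872.
θ_z = arccos(0.8872) = 27.48°, so the elevation is 90° − 27.48° = 62.52°.

62.5°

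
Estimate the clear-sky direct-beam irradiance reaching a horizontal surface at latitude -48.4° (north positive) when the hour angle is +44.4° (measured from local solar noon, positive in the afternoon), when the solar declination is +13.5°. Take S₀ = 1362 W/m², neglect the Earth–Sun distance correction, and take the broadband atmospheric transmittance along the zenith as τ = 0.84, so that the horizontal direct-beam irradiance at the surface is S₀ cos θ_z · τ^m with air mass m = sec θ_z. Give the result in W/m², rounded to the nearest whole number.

cos θ_z = sin φ sin δ + cos φ cos δ cos H = (-0.7478)(0.2334) + (0.6639)(0.9724)(0.7145) = 0.2867.
Air mass m = 1/cos θ_z = 1/0.2867 = 3.488; τ^m = 0.84^3.488 = 0.5444.
Surface direct beam = 1362 × 0.2867 × 0.5444 = 212.58 W/m².

213 W/m²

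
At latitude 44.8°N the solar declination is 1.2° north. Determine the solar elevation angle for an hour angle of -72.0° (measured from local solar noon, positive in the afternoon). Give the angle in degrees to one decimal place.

13.5°

With φ = 44.8°, δ = 1.2°, H = -72.00°: sin φ sin δ = 0.0148, cos φ cos δ cos H = 0.2192, so cos θ_z = 0.2340.
θ_z = arccos(0.2340) = 76.47°, so the elevation is 90° − 76.47° = 13.53°.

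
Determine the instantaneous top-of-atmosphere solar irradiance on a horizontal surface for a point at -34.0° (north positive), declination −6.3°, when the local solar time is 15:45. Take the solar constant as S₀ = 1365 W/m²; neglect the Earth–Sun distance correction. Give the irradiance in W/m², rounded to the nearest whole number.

Hour angle H = 15° × (15.75 − 12) = 56.25°.
cos θ_z = sin φ sin δ + cos φ cos δ cos H = (-0.5592)(-0.1097) + (0.8290)(0.9940)(0.5556) = 0.5192.
Top-of-atmosphere irradiance = S₀ cos θ_z = 1365 × 0.5192 = 708.71 W/m².

709 W/m²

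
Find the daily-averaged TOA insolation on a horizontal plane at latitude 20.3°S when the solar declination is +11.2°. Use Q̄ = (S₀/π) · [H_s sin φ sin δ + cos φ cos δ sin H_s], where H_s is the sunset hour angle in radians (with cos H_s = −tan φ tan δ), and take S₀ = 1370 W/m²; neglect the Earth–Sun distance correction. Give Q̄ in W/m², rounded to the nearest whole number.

356 W/m²

The sunset hour angle satisfies cos H_s = −tan φ tan δ = 0.0732, giving H_s = 85.80°. In radians, H_s = 1.4975.
H_s sin φ sin δ = 1.4975 × -0.3469 × 0.1942 = -0.1009.
cos φ cos δ sin H_s = 0.9379 × 0.9810 × 0.9973 = 0.9176.
Q̄ = (1370/π) × (-0.1009 + 0.9176) = 436.08 × 0.8167 = 356.15 W/m².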